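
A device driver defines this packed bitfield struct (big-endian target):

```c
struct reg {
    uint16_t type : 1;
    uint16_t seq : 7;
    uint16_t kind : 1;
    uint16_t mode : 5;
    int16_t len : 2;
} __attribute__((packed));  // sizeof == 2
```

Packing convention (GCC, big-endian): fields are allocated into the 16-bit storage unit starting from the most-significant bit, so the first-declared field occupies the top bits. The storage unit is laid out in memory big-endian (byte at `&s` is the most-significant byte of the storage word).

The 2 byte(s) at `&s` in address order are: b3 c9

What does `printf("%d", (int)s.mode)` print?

[0]=0xb3 [1]=0xc9 (big-endian) → word 0xb3c9
type:1 @ bit 15 → (0xb3c9>>15)&0x1 = 0x1
seq:7 @ bit 8 → (0xb3c9>>8)&0x7f = 0x33
kind:1 @ bit 7 → (0xb3c9>>7)&0x1 = 0x1
mode:5 @ bit 2 → (0xb3c9>>2)&0x1f = 0x12  ←
len:2 @ bit 0 → (0xb3c9>>0)&0x3 = 0x1

18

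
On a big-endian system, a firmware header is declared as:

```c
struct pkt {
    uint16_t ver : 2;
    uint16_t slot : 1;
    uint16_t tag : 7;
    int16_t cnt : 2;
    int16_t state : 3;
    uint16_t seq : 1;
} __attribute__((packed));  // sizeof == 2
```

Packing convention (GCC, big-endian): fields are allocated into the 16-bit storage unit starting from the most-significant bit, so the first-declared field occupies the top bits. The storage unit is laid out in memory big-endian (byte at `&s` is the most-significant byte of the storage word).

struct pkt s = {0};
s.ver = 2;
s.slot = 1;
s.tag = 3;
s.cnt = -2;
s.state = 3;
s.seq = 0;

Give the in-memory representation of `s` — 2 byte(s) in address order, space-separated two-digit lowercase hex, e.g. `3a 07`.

ver (2b) val=2 bits=0x2 at bit 14: 0x8000
slot (1b) val=1 bits=0x1 at bit 13: 0xa000
tag (7b) val=3 bits=0x3 at bit 6: 0xa0c0
cnt (2b) val=-2 bits=0x2 at bit 4: 0xa0e0
state (3b) val=3 bits=0x3 at bit 1: 0xa0e6
seq (1b) val=0 bits=0x0 at bit 0: 0xa0e6
word = 0xa0e6 → big-endian bytes:
  [0]=0xa0  [1]=0xe6

a0 e6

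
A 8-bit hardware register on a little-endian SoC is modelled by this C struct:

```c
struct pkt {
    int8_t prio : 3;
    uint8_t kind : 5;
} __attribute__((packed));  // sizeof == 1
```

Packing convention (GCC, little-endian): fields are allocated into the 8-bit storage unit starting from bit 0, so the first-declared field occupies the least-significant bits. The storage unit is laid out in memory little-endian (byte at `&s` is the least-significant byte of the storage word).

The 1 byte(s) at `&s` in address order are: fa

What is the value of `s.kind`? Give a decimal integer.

31

[0]=0xfa (little-endian) → word 0xfa
prio:3 @ bit 0 → (0xfa>>0)&0x7 = 0x2
kind:5 @ bit 3 → (0xfa>>3)&0x1f = 0x1f  ←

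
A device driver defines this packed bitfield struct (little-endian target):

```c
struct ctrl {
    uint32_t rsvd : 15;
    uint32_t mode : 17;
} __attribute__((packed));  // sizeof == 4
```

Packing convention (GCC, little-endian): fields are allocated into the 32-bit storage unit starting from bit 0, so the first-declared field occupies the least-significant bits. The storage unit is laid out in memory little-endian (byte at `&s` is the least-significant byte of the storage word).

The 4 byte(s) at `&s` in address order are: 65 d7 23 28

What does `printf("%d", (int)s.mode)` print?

[0]=0x65 [1]=0xd7 [2]=0x23 [3]=0x28 (little-endian) → word 0x2823d765
rsvd [0+:15] = (word>>0) & 0x7fff = 22373
mode [15+:17] = (word>>15) & 0x1ffff = 20551  ←

20551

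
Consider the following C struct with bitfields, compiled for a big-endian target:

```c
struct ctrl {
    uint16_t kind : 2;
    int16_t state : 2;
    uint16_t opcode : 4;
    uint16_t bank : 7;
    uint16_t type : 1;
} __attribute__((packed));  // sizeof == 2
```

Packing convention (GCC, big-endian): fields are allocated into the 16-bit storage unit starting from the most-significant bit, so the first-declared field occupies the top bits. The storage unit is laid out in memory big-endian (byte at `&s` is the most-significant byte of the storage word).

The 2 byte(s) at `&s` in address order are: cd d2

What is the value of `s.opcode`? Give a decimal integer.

[0]=0xcd [1]=0xd2 (big-endian) → word 0xcdd2
kind:2 @ bit 14 → (0xcdd2>>14)&0x3 = 0x3
state:2 @ bit 12 → (0xcdd2>>12)&0x3 = 0x0
opcode:4 @ bit 8 → (0xcdd2>>8)&0xf = 0xd  ←
bank:7 @ bit 1 → (0xcdd2>>1)&0x7f = 0x69
type:1 @ bit 0 → (0xcdd2>>0)&0x1 = 0x0

13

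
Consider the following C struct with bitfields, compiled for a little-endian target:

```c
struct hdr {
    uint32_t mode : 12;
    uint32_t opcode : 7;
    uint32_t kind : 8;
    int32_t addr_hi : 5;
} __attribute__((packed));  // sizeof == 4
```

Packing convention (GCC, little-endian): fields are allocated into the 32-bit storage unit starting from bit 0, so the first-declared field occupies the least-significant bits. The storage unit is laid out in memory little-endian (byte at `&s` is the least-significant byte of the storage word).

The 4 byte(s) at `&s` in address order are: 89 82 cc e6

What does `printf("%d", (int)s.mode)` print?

[0]=0x89 [1]=0x82 [2]=0xcc [3]=0xe6 (little-endian) → word 0xe6cc8289
mode [0+:12] = (word>>0) & 0xfff = 649  ←
opcode [12+:7] = (word>>12) & 0x7f = 72
kind [19+:8] = (word>>19) & 0xff = 217
addr_hi [27+:5] = (word>>27) & 0x1f = 28

649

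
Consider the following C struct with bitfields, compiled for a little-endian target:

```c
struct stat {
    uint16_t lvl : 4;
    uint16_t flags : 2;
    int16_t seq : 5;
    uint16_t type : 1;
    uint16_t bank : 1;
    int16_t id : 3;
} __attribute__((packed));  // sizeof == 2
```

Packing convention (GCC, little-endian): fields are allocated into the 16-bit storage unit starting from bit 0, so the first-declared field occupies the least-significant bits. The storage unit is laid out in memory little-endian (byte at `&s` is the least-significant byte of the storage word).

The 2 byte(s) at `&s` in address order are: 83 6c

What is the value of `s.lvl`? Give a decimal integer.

3

[0]=0x83 [1]=0x6c (little-endian) → word 0x6c83
lvl [0+:4] = (word>>0) & 0xf = 3  ←
flags [4+:2] = (word>>4) & 0x3 = 0
seq [6+:5] = (word>>6) & 0x1f = 18
type [11+:1] = (word>>11) & 0x1 = 1
bank [12+:1] = (word>>12) & 0x1 = 0
id [13+:3] = (word>>13) & 0x7 = 3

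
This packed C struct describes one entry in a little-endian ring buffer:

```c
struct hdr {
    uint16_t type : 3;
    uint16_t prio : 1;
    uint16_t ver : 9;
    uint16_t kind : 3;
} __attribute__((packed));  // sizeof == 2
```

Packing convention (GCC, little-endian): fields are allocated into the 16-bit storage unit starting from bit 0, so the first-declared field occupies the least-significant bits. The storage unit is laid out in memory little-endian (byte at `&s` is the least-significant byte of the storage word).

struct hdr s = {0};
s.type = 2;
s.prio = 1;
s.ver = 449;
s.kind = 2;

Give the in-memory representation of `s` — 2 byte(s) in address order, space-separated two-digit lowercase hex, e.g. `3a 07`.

type (3b) val=2 bits=0x2 at bit 0: 0x0002
prio (1b) val=1 bits=0x1 at bit 3: 0x000a
ver (9b) val=449 bits=0x1c1 at bit 4: 0x1c1a
kind (3b) val=2 bits=0x2 at bit 13: 0x5c1a
word = 0x5c1a → little-endian bytes:
  [0]=0x1a  [1]=0x5c

1a 5c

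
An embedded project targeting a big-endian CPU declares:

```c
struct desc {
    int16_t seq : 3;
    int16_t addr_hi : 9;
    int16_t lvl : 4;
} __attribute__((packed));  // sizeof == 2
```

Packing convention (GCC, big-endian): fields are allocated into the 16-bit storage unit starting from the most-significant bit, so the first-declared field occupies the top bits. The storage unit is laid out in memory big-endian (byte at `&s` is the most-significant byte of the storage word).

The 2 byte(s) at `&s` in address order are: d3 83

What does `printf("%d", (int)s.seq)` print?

-2

[0]=0xd3 [1]=0x83 (big-endian) → word 0xd383
seq:3 @ bit 13 → (0xd383>>13)&0x7 = 0x6  ←
addr_hi:9 @ bit 4 → (0xd383>>4)&0x1ff = 0x138
lvl:4 @ bit 0 → (0xd383>>0)&0xf = 0x3
seq signed 3b, MSB=1: 6 - 8 = -2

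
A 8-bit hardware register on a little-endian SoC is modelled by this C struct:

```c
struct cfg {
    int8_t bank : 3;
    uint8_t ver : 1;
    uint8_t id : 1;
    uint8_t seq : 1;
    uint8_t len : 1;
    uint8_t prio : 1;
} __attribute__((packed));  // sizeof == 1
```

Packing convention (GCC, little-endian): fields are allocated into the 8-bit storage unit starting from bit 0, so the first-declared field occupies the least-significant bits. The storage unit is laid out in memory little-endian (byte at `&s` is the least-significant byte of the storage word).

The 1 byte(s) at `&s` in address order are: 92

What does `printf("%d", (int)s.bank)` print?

[0]=0x92 (little-endian) → word 0x92
bank [0+:3] = (word>>0) & 0x7 = 2  ←
ver [3+:1] = (word>>3) & 0x1 = 0
id [4+:1] = (word>>4) & 0x1 = 1
seq [5+:1] = (word>>5) & 0x1 = 0
len [6+:1] = (word>>6) & 0x1 = 0
prio [7+:1] = (word>>7) & 0x1 = 1
bank signed 3b, MSB=0: value = 2

2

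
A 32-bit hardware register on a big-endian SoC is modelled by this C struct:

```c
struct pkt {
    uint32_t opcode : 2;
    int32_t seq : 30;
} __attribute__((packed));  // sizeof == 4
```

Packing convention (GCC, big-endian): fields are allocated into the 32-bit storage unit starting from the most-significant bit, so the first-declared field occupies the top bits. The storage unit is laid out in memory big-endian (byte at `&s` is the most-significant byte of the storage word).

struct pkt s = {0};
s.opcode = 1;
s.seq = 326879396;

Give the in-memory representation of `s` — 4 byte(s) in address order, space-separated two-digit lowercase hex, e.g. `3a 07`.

opcode (2b) val=1 bits=0x1 at bit 30: 0x40000000
seq (30b) val=326879396 bits=0x137bc8a4 at bit 0: 0x537bc8a4
word = 0x537bc8a4 → big-endian bytes:
  [0]=0x53  [1]=0x7b  [2]=0xc8  [3]=0xa4

53 7b c8 a4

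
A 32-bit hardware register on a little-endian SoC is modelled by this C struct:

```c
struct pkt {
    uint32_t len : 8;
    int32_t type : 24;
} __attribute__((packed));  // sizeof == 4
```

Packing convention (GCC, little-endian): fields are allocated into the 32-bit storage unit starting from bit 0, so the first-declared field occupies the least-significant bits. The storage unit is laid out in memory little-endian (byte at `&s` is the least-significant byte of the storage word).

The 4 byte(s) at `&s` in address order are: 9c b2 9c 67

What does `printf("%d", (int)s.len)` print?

[0]=0x9c [1]=0xb2 [2]=0x9c [3]=0x67 (little-endian) → word 0x679cb29c
len [0+:8] = (word>>0) & 0xff = 156  ←
type [8+:24] = (word>>8) & 0xffffff = 6790322

156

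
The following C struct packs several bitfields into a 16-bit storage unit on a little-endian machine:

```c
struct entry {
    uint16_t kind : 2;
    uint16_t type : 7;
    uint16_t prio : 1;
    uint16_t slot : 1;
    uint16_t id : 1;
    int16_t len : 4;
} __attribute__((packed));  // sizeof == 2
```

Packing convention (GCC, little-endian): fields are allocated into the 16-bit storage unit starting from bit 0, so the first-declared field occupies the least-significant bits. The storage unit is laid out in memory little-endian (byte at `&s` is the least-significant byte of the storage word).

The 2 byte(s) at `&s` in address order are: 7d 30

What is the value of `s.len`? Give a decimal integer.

[0]=0x7d [1]=0x30 (little-endian) → word 0x307d
kind:2 @ bit 0 → (0x307d>>0)&0x3 = 0x1
type:7 @ bit 2 → (0x307d>>2)&0x7f = 0x1f
prio:1 @ bit 9 → (0x307d>>9)&0x1 = 0x0
slot:1 @ bit 10 → (0x307d>>10)&0x1 = 0x0
id:1 @ bit 11 → (0x307d>>11)&0x1 = 0x0
len:4 @ bit 12 → (0x307d>>12)&0xf = 0x3  ←
len signed 4b, MSB=0: value = 3

3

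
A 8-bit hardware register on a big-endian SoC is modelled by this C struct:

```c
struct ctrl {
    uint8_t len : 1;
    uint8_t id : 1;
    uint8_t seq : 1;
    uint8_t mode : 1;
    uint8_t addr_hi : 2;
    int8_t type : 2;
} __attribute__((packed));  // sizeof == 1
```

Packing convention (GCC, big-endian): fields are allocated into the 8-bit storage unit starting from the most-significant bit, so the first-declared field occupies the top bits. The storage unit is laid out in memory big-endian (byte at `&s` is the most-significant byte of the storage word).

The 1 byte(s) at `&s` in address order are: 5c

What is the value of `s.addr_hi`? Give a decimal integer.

[0]=0x5c (big-endian) → word 0x5c
len [7+:1] = (word>>7) & 0x1 = 0
id [6+:1] = (word>>6) & 0x1 = 1
seq [5+:1] = (word>>5) & 0x1 = 0
mode [4+:1] = (word>>4) & 0x1 = 1
addr_hi [2+:2] = (word>>2) & 0x3 = 3  ←
type [0+:2] = (word>>0) & 0x3 = 0

3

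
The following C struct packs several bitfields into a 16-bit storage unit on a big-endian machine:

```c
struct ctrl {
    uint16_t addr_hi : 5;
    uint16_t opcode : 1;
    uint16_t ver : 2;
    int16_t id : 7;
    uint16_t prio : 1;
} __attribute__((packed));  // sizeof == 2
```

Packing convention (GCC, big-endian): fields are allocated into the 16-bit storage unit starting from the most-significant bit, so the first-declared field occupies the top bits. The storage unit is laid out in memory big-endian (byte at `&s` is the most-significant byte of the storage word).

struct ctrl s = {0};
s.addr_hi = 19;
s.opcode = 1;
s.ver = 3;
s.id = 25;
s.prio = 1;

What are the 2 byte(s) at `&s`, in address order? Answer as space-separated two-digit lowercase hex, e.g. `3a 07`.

9f 33

[11+:5] addr_hi=19 & 0x1f = 0x13; word=0x9800
[10+:1] opcode=1 & 0x1 = 0x1; word=0x9c00
[8+:2] ver=3 & 0x3 = 0x3; word=0x9f00
[1+:7] id=25 & 0x7f = 0x19; word=0x9f32
[0+:1] prio=1 & 0x1 = 0x1; word=0x9f33
word = 0x9f33 → big-endian bytes:
  [0]=0x9f  [1]=0x33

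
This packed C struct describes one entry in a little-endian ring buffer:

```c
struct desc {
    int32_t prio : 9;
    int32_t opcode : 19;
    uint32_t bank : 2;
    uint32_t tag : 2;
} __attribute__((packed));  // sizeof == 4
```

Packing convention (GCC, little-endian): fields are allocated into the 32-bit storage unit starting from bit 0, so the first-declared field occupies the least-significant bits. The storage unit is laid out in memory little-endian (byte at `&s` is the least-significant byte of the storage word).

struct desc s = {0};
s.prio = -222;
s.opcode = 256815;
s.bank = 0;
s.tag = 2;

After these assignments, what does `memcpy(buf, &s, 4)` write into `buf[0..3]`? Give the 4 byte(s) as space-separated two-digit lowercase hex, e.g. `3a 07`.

22 5f d6 87

prio (9b) val=-222 bits=0x122 at bit 0: 0x00000122
opcode (19b) val=256815 bits=0x3eb2f at bit 9: 0x07d65f22
bank (2b) val=0 bits=0x0 at bit 28: 0x07d65f22
tag (2b) val=2 bits=0x2 at bit 30: 0x87d65f22
word = 0x87d65f22 → little-endian bytes:
  [0]=0x22  [1]=0x5f  [2]=0xd6  [3]=0x87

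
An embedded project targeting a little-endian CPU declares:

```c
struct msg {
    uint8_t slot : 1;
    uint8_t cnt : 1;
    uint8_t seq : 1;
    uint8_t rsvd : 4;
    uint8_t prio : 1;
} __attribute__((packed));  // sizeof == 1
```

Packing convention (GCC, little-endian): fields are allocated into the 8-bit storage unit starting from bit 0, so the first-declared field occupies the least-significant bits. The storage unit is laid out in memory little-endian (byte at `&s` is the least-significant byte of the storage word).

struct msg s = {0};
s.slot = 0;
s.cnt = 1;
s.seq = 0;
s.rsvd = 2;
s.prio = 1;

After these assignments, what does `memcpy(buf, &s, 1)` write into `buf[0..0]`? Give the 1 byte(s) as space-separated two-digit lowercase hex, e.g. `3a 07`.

slot (1b) val=0 bits=0x0 at bit 0: 0x00
cnt (1b) val=1 bits=0x1 at bit 1: 0x02
seq (1b) val=0 bits=0x0 at bit 2: 0x02
rsvd (4b) val=2 bits=0x2 at bit 3: 0x12
prio (1b) val=1 bits=0x1 at bit 7: 0x92
word = 0x92 → little-endian bytes:
  [0]=0x92

92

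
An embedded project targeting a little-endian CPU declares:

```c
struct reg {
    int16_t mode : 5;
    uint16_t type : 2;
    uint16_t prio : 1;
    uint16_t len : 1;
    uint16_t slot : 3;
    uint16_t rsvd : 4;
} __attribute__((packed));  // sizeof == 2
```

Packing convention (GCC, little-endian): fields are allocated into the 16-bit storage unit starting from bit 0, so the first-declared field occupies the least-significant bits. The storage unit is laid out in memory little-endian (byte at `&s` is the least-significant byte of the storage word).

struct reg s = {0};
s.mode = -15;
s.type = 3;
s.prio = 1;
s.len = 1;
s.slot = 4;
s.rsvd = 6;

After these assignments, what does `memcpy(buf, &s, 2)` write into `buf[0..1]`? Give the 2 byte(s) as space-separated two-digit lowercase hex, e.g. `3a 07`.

mode (5b) val=-15 bits=0x11 at bit 0: 0x0011
type (2b) val=3 bits=0x3 at bit 5: 0x0071
prio (1b) val=1 bits=0x1 at bit 7: 0x00f1
len (1b) val=1 bits=0x1 at bit 8: 0x01f1
slot (3b) val=4 bits=0x4 at bit 9: 0x09f1
rsvd (4b) val=6 bits=0x6 at bit 12: 0x69f1
word = 0x69f1 → little-endian bytes:
  [0]=0xf1  [1]=0x69

f1 69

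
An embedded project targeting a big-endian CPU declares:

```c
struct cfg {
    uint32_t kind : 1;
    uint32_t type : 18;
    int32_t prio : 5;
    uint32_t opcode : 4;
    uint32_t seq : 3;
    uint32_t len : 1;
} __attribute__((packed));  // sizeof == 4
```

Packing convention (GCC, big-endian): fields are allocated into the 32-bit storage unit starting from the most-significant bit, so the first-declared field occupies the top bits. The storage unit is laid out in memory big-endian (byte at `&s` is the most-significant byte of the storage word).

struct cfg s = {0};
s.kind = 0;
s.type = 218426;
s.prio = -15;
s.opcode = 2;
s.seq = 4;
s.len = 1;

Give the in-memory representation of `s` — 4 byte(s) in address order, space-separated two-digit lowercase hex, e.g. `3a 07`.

6a a7 51 29

kind:1 = 0 → 0x0 << 31 → word 0x00000000
type:18 = 218426 → 0x3553a << 13 → word 0x6aa74000
prio:5 = -15 → 0x11 << 8 → word 0x6aa75100
opcode:4 = 2 → 0x2 << 4 → word 0x6aa75120
seq:3 = 4 → 0x4 << 1 → word 0x6aa75128
len:1 = 1 → 0x1 << 0 → word 0x6aa75129
word = 0x6aa75129 → big-endian bytes:
  [0]=0x6a  [1]=0xa7  [2]=0x51  [3]=0x29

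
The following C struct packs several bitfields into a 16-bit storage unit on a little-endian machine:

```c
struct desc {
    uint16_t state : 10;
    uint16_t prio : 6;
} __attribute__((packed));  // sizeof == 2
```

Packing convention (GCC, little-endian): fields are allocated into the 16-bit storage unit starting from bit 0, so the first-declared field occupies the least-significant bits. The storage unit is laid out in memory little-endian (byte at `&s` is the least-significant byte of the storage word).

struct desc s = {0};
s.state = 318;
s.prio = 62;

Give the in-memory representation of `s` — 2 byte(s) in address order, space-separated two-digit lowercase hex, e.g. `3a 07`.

3e f9

[0+:10] state=318 & 0x3ff = 0x13e; word=0x013e
[10+:6] prio=62 & 0x3f = 0x3e; word=0xf93e
word = 0xf93e → little-endian bytes:
  [0]=0x3e  [1]=0xf9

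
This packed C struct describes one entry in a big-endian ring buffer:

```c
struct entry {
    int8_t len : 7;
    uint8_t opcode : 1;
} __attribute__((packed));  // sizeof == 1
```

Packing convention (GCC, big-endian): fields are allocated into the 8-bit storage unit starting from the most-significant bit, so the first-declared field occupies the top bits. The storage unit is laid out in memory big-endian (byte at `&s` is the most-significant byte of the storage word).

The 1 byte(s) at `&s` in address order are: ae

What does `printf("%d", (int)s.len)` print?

[0]=0xae (big-endian) → word 0xae
len [1+:7] = (word>>1) & 0x7f = 87  ←
opcode [0+:1] = (word>>0) & 0x1 = 0
len signed 7b, MSB=1: 87 - 128 = -41

-41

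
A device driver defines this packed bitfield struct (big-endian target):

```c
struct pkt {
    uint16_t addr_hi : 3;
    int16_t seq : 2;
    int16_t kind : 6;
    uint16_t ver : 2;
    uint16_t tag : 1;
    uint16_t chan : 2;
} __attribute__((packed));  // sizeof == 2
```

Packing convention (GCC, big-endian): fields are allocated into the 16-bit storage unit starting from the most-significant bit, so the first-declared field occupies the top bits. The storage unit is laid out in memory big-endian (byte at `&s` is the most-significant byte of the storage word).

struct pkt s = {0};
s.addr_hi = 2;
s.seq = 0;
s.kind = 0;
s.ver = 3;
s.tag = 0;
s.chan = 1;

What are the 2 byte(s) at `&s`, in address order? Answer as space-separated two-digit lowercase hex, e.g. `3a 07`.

40 19

addr_hi:3 = 2 → 0x2 << 13 → word 0x4000
seq:2 = 0 → 0x0 << 11 → word 0x4000
kind:6 = 0 → 0x0 << 5 → word 0x4000
ver:2 = 3 → 0x3 << 3 → word 0x4018
tag:1 = 0 → 0x0 << 2 → word 0x4018
chan:2 = 1 → 0x1 << 0 → word 0x4019
word = 0x4019 → big-endian bytes:
  [0]=0x40  [1]=0x19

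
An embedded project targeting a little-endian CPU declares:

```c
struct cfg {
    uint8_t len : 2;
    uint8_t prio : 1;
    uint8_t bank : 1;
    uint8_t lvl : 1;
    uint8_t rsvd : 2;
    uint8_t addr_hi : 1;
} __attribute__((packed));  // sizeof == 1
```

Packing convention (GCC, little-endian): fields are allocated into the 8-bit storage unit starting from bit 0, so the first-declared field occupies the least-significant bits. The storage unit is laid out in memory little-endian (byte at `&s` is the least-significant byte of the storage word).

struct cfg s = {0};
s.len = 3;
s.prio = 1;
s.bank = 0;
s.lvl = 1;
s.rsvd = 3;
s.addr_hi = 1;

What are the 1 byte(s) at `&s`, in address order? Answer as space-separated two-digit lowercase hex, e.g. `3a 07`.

f7

len (2b) val=3 bits=0x3 at bit 0: 0x03
prio (1b) val=1 bits=0x1 at bit 2: 0x07
bank (1b) val=0 bits=0x0 at bit 3: 0x07
lvl (1b) val=1 bits=0x1 at bit 4: 0x17
rsvd (2b) val=3 bits=0x3 at bit 5: 0x77
addr_hi (1b) val=1 bits=0x1 at bit 7: 0xf7
word = 0xf7 → little-endian bytes:
  [0]=0xf7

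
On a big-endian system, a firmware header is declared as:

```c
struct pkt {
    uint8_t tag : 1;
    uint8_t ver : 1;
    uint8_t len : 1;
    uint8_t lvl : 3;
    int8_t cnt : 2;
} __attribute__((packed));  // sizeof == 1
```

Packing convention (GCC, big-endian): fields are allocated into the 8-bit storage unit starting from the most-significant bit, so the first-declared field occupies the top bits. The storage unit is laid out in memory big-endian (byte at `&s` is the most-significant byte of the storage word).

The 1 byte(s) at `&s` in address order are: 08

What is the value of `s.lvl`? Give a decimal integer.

[0]=0x08 (big-endian) → word 0x08
tag:1 @ bit 7 → (0x08>>7)&0x1 = 0x0
ver:1 @ bit 6 → (0x08>>6)&0x1 = 0x0
len:1 @ bit 5 → (0x08>>5)&0x1 = 0x0
lvl:3 @ bit 2 → (0x08>>2)&0x7 = 0x2  ←
cnt:2 @ bit 0 → (0x08>>0)&0x3 = 0x0

2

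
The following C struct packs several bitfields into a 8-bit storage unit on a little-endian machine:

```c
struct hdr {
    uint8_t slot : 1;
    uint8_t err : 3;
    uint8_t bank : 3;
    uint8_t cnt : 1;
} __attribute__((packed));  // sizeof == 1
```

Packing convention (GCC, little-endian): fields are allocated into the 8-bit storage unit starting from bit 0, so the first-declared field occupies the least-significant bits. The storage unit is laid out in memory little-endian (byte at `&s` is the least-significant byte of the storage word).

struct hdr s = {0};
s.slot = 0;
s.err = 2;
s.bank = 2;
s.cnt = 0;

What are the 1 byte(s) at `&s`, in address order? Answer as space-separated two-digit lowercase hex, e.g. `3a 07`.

24

[0+:1] slot=0 & 0x1 = 0x0; word=0x00
[1+:3] err=2 & 0x7 = 0x2; word=0x04
[4+:3] bank=2 & 0x7 = 0x2; word=0x24
[7+:1] cnt=0 & 0x1 = 0x0; word=0x24
word = 0x24 → little-endian bytes:
  [0]=0x24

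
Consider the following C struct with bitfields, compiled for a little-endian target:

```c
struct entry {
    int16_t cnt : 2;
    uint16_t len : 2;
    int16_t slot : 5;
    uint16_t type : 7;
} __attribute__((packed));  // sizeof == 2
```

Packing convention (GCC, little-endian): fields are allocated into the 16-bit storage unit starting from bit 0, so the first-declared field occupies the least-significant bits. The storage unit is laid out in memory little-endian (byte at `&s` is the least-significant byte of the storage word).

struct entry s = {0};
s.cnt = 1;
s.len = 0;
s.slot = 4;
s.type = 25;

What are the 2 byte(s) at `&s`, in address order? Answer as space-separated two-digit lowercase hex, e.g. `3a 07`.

41 32

cnt (2b) val=1 bits=0x1 at bit 0: 0x0001
len (2b) val=0 bits=0x0 at bit 2: 0x0001
slot (5b) val=4 bits=0x4 at bit 4: 0x0041
type (7b) val=25 bits=0x19 at bit 9: 0x3241
word = 0x3241 → little-endian bytes:
  [0]=0x41  [1]=0x32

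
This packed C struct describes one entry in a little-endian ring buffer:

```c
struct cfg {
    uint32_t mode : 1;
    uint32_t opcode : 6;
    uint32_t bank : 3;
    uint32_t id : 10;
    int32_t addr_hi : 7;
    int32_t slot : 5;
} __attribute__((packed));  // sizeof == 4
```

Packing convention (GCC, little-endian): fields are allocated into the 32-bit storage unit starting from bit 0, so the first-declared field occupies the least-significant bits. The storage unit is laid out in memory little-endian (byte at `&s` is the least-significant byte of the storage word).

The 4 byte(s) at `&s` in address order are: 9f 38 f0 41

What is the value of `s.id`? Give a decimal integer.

14

[0]=0x9f [1]=0x38 [2]=0xf0 [3]=0x41 (little-endian) → word 0x41f0389f
mode:1 @ bit 0 → (0x41f0389f>>0)&0x1 = 0x1
opcode:6 @ bit 1 → (0x41f0389f>>1)&0x3f = 0xf
bank:3 @ bit 7 → (0x41f0389f>>7)&0x7 = 0x1
id:10 @ bit 10 → (0x41f0389f>>10)&0x3ff = 0xe  ←
addr_hi:7 @ bit 20 → (0x41f0389f>>20)&0x7f = 0x1f
slot:5 @ bit 27 → (0x41f0389f>>27)&0x1f = 0x8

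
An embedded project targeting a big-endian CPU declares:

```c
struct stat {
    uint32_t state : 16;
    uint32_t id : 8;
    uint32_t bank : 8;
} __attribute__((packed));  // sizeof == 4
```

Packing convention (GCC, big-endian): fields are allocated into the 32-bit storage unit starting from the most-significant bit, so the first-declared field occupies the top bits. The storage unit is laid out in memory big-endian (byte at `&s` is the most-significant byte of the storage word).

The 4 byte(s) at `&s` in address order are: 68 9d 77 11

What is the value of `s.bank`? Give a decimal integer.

17

[0]=0x68 [1]=0x9d [2]=0x77 [3]=0x11 (big-endian) → word 0x689d7711
state [16+:16] = (word>>16) & 0xffff = 26781
id [8+:8] = (word>>8) & 0xff = 119
bank [0+:8] = (word>>0) & 0xff = 17  ←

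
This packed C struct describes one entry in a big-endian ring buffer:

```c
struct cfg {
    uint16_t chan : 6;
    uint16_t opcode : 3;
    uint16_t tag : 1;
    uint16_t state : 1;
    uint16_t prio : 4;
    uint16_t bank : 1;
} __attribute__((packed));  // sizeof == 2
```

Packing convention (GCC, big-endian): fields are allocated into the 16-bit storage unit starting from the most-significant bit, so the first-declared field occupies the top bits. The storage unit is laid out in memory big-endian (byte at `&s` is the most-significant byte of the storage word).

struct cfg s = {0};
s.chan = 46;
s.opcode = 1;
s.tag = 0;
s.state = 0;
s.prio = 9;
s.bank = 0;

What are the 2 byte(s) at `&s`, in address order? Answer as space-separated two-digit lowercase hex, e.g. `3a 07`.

b8 92

chan (6b) val=46 bits=0x2e at bit 10: 0xb800
opcode (3b) val=1 bits=0x1 at bit 7: 0xb880
tag (1b) val=0 bits=0x0 at bit 6: 0xb880
state (1b) val=0 bits=0x0 at bit 5: 0xb880
prio (4b) val=9 bits=0x9 at bit 1: 0xb892
bank (1b) val=0 bits=0x0 at bit 0: 0xb892
word = 0xb892 → big-endian bytes:
  [0]=0xb8  [1]=0x92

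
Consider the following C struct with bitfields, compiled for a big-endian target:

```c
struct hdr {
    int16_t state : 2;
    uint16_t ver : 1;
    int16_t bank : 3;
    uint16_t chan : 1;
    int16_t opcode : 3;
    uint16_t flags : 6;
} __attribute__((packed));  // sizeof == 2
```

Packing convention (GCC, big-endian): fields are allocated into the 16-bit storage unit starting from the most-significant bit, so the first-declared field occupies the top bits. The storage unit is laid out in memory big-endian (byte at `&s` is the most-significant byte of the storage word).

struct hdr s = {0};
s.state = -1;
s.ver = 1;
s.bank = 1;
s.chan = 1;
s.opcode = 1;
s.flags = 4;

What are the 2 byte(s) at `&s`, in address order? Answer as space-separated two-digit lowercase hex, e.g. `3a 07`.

[14+:2] state=-1 & 0x3 = 0x3; word=0xc000
[13+:1] ver=1 & 0x1 = 0x1; word=0xe000
[10+:3] bank=1 & 0x7 = 0x1; word=0xe400
[9+:1] chan=1 & 0x1 = 0x1; word=0xe600
[6+:3] opcode=1 & 0x7 = 0x1; word=0xe640
[0+:6] flags=4 & 0x3f = 0x4; word=0xe644
word = 0xe644 → big-endian bytes:
  [0]=0xe6  [1]=0x44

e6 44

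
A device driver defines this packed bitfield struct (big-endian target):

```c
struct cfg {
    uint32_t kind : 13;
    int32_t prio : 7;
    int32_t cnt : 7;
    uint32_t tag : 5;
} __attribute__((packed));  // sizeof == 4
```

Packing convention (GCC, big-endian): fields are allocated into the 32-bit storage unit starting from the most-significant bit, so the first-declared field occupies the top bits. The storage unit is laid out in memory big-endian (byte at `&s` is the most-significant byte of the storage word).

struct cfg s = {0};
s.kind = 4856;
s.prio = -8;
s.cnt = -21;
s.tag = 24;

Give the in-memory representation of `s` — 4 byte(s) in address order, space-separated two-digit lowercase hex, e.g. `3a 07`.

kind (13b) val=4856 bits=0x12f8 at bit 19: 0x97c00000
prio (7b) val=-8 bits=0x78 at bit 12: 0x97c78000
cnt (7b) val=-21 bits=0x6b at bit 5: 0x97c78d60
tag (5b) val=24 bits=0x18 at bit 0: 0x97c78d78
word = 0x97c78d78 → big-endian bytes:
  [0]=0x97  [1]=0xc7  [2]=0x8d  [3]=0x78

97 c7 8d 78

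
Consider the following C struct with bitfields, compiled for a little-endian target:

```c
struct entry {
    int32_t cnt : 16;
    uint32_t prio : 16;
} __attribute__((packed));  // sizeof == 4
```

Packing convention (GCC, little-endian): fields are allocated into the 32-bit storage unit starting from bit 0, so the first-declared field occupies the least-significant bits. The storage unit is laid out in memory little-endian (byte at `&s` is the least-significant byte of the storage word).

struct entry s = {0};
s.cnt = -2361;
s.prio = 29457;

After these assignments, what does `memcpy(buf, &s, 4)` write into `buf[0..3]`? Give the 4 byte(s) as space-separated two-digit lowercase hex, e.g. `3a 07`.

[0+:16] cnt=-2361 & 0xffff = 0xf6c7; word=0x0000f6c7
[16+:16] prio=29457 & 0xffff = 0x7311; word=0x7311f6c7
word = 0x7311f6c7 → little-endian bytes:
  [0]=0xc7  [1]=0xf6  [2]=0x11  [3]=0x73

c7 f6 11 73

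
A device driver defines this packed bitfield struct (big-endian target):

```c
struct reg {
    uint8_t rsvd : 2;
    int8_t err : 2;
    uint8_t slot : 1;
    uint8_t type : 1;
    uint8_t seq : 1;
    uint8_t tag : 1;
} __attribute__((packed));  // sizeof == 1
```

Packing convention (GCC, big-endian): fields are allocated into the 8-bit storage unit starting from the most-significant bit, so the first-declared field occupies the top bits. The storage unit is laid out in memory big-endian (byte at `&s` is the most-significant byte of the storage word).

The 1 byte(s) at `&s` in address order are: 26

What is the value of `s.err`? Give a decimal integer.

-2

[0]=0x26 (big-endian) → word 0x26
rsvd [6+:2] = (word>>6) & 0x3 = 0
err [4+:2] = (word>>4) & 0x3 = 2  ←
slot [3+:1] = (word>>3) & 0x1 = 0
type [2+:1] = (word>>2) & 0x1 = 1
seq [1+:1] = (word>>1) & 0x1 = 1
tag [0+:1] = (word>>0) & 0x1 = 0
err signed 2b, MSB=1: 2 - 4 = -2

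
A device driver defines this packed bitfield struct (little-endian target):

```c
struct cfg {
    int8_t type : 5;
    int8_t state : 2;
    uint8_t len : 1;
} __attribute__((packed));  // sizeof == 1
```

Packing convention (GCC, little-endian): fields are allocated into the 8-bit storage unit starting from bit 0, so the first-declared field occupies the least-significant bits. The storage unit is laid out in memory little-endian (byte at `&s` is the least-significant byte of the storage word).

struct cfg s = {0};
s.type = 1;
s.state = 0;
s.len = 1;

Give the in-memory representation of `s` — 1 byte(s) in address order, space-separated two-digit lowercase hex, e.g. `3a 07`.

81

[0+:5] type=1 & 0x1f = 0x1; word=0x01
[5+:2] state=0 & 0x3 = 0x0; word=0x01
[7+:1] len=1 & 0x1 = 0x1; word=0x81
word = 0x81 → little-endian bytes:
  [0]=0x81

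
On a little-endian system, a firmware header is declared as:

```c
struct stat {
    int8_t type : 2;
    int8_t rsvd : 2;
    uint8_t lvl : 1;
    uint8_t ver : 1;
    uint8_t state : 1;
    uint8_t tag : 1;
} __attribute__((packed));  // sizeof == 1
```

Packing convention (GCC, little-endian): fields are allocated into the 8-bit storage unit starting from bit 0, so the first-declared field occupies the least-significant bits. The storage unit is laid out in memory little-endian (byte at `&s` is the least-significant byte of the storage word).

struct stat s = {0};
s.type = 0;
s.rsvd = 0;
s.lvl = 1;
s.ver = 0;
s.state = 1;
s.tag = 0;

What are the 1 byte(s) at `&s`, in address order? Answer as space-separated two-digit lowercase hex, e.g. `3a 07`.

type (2b) val=0 bits=0x0 at bit 0: 0x00
rsvd (2b) val=0 bits=0x0 at bit 2: 0x00
lvl (1b) val=1 bits=0x1 at bit 4: 0x10
ver (1b) val=0 bits=0x0 at bit 5: 0x10
state (1b) val=1 bits=0x1 at bit 6: 0x50
tag (1b) val=0 bits=0x0 at bit 7: 0x50
word = 0x50 → little-endian bytes:
  [0]=0x50

50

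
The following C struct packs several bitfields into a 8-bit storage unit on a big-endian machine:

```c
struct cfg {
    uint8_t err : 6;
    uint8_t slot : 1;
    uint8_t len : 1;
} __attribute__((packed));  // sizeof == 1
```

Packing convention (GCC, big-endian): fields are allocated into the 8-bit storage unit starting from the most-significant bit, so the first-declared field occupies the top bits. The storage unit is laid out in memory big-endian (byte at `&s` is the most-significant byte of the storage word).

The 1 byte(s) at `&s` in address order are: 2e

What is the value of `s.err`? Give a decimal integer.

[0]=0x2e (big-endian) → word 0x2e
err:6 @ bit 2 → (0x2e>>2)&0x3f = 0xb  ←
slot:1 @ bit 1 → (0x2e>>1)&0x1 = 0x1
len:1 @ bit 0 → (0x2e>>0)&0x1 = 0x0

11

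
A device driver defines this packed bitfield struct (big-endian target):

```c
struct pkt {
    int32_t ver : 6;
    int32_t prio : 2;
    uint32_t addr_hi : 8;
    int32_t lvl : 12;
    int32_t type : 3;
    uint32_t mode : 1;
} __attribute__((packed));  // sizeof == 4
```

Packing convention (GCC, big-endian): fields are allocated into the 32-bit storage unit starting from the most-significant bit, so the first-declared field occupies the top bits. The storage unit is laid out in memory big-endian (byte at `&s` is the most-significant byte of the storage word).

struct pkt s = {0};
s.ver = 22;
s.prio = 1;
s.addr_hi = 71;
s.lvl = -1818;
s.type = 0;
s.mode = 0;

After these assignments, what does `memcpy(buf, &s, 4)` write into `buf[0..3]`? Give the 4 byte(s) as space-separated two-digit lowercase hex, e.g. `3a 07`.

ver:6 = 22 → 0x16 << 26 → word 0x58000000
prio:2 = 1 → 0x1 << 24 → word 0x59000000
addr_hi:8 = 71 → 0x47 << 16 → word 0x59470000
lvl:12 = -1818 → 0x8e6 << 4 → word 0x59478e60
type:3 = 0 → 0x0 << 1 → word 0x59478e60
mode:1 = 0 → 0x0 << 0 → word 0x59478e60
word = 0x59478e60 → big-endian bytes:
  [0]=0x59  [1]=0x47  [2]=0x8e  [3]=0x60

59 47 8e 60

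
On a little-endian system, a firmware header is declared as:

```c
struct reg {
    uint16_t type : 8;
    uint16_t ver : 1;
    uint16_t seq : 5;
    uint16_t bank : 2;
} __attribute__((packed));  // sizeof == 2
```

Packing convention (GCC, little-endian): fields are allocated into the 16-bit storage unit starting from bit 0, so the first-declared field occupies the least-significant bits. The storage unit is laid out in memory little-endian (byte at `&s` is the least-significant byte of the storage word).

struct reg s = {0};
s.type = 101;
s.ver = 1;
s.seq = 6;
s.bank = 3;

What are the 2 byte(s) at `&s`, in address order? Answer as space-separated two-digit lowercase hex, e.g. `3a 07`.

65 cd

[0+:8] type=101 & 0xff = 0x65; word=0x0065
[8+:1] ver=1 & 0x1 = 0x1; word=0x0165
[9+:5] seq=6 & 0x1f = 0x6; word=0x0d65
[14+:2] bank=3 & 0x3 = 0x3; word=0xcd65
word = 0xcd65 → little-endian bytes:
  [0]=0x65  [1]=0xcd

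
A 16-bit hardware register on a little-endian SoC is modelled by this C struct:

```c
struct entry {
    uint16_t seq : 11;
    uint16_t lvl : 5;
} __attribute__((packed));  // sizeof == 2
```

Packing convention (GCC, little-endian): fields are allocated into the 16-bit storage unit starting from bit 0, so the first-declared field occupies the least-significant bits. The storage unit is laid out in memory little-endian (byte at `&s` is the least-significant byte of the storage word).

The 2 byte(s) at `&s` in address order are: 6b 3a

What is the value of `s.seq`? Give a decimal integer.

[0]=0x6b [1]=0x3a (little-endian) → word 0x3a6b
seq [0+:11] = (word>>0) & 0x7ff = 619  ←
lvl [11+:5] = (word>>11) & 0x1f = 7

619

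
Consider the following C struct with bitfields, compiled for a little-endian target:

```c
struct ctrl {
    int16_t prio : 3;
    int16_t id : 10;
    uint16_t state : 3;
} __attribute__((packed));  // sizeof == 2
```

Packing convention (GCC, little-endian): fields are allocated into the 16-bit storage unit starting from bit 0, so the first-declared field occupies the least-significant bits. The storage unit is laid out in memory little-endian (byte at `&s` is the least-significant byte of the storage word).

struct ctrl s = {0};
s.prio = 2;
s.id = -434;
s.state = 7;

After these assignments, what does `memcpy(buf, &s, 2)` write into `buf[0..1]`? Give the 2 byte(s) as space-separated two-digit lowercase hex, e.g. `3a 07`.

72 f2

[0+:3] prio=2 & 0x7 = 0x2; word=0x0002
[3+:10] id=-434 & 0x3ff = 0x24e; word=0x1272
[13+:3] state=7 & 0x7 = 0x7; word=0xf272
word = 0xf272 → little-endian bytes:
  [0]=0x72  [1]=0xf2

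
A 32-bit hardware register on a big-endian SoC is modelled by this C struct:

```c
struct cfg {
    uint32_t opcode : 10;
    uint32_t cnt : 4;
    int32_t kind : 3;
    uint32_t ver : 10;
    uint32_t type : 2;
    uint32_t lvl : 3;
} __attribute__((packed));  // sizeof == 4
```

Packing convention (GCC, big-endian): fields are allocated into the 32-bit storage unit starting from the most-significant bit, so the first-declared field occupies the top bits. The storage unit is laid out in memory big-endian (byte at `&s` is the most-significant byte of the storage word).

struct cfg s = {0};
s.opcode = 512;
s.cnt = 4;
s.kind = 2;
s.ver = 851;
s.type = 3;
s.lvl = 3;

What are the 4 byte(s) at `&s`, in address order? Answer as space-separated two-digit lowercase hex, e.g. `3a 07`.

80 11 6a 7b

[22+:10] opcode=512 & 0x3ff = 0x200; word=0x80000000
[18+:4] cnt=4 & 0xf = 0x4; word=0x80100000
[15+:3] kind=2 & 0x7 = 0x2; word=0x80110000
[5+:10] ver=851 & 0x3ff = 0x353; word=0x80116a60
[3+:2] type=3 & 0x3 = 0x3; word=0x80116a78
[0+:3] lvl=3 & 0x7 = 0x3; word=0x80116a7b
word = 0x80116a7b → big-endian bytes:
  [0]=0x80  [1]=0x11  [2]=0x6a  [3]=0x7b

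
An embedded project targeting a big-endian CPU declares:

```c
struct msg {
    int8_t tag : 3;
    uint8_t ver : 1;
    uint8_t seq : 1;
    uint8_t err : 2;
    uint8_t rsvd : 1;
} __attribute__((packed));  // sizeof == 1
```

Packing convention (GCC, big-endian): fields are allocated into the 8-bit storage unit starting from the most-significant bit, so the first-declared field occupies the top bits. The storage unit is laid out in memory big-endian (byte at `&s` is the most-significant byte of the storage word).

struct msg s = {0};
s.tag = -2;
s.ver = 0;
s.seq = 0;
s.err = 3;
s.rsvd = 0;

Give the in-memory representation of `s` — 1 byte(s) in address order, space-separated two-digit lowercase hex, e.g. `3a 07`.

tag (3b) val=-2 bits=0x6 at bit 5: 0xc0
ver (1b) val=0 bits=0x0 at bit 4: 0xc0
seq (1b) val=0 bits=0x0 at bit 3: 0xc0
err (2b) val=3 bits=0x3 at bit 1: 0xc6
rsvd (1b) val=0 bits=0x0 at bit 0: 0xc6
word = 0xc6 → big-endian bytes:
  [0]=0xc6

c6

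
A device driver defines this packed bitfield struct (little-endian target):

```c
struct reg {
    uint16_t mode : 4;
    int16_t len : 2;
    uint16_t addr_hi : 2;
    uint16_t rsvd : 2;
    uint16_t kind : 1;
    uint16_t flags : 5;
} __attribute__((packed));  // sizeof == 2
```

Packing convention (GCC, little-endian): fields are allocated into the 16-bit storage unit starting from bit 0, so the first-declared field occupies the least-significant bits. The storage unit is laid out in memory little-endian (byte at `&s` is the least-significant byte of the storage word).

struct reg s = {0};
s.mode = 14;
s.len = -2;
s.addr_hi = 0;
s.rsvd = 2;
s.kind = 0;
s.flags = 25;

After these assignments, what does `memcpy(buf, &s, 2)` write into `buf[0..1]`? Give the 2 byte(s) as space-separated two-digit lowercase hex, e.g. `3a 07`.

mode (4b) val=14 bits=0xe at bit 0: 0x000e
len (2b) val=-2 bits=0x2 at bit 4: 0x002e
addr_hi (2b) val=0 bits=0x0 at bit 6: 0x002e
rsvd (2b) val=2 bits=0x2 at bit 8: 0x022e
kind (1b) val=0 bits=0x0 at bit 10: 0x022e
flags (5b) val=25 bits=0x19 at bit 11: 0xca2e
word = 0xca2e → little-endian bytes:
  [0]=0x2e  [1]=0xca

2e ca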